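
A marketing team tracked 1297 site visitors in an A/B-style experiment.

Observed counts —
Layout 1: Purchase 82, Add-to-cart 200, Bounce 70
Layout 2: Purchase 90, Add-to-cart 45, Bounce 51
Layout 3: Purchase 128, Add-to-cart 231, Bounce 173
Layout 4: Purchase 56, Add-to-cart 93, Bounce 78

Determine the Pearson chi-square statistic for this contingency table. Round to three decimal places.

Row totals: 352, 186, 532, 227. Column totals: 356, 569, 372. Grand total N = 1297.
Expected counts (row total × column total / N):
  Layout 1, Purchase: 352×356/1297 = 96.6168
  Layout 1, Add-to-cart: 352×569/1297 = 154.4241
  Layout 1, Bounce: 352×372/1297 = 100.9591
  Layout 2, Purchase: 186×356/1297 = 51.0532
  Layout 2, Add-to-cart: 186×569/1297 = 81.5991
  Layout 2, Bounce: 186×372/1297 = 53.3477
  Layout 3, Purchase: 532×356/1297 = 146.0231
  Layout 3, Add-to-cart: 532×569/1297 = 233.3909
  Layout 3, Bounce: 532×372/1297 = 152.5860
  Layout 4, Purchase: 227×356/1297 = 62.3069
  Layout 4, Add-to-cart: 227×569/1297 = 99.5860
  Layout 4, Bounce: 227×372/1297 = 65.1072
Contributions (O − E)²/E:
  (82 − 96.6168)²/96.6168 = 2.2113
  (200 − 154.4241)²/154.4241 = 13.4510
  (70 − 100.9591)²/100.9591 = 9.4936
  (90 − 51.0532)²/51.0532 = 29.7112
  (45 − 81.5991)²/81.5991 = 16.4156
  (51 − 53.3477)²/53.3477 = 0.1033
  (128 − 146.0231)²/146.0231 = 2.2245
  (231 − 233.3909)²/233.3909 = 0.0245
  (173 − 152.5860)²/152.5860 = 2.7311
  (56 − 62.3069)²/62.3069 = 0.6384
  (93 − 99.5860)²/99.5860 = 0.4356
  (78 − 65.1072)²/65.1072 = 2.5531
χ² = 2.2113 + 13.4510 + 9.4936 + 29.7112 + 16.4156 + 0.1033 + 2.2245 + 0.0245 + 2.7311 + 0.6384 + 0.4356 + 2.5531 = 79.993

79.993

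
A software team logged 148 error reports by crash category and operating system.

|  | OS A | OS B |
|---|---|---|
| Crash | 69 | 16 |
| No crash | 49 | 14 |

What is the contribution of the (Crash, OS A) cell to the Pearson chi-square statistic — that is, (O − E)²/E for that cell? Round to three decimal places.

0.022

Row total (Crash) = 85; column total (OS A) = 118; N = 148.
Expected count E = 85 × 118 / 148 = 67.7703.
Contribution = (O − E)²/E = (69 − 67.7703)² / 67.7703 = 0.022.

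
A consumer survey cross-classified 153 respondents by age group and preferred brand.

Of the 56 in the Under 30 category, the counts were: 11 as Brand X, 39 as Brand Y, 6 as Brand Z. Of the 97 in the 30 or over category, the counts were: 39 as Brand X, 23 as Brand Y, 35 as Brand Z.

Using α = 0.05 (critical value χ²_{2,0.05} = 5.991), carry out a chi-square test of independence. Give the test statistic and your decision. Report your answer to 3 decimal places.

Row totals: 56, 97. Column totals: 50, 62, 41. Grand total N = 153.
Expected counts (row total × column total / N):
  Under 30, Brand X: 56×50/153 = 18.3007
  Under 30, Brand Y: 56×62/153 = 22.6928
  Under 30, Brand Z: 56×41/153 = 15.0065
  30 or over, Brand X: 97×50/153 = 31.6993
  30 or over, Brand Y: 97×62/153 = 39.3072
  30 or over, Brand Z: 97×41/153 = 25.9935
Contributions (O − E)²/E:
  (11 − 18.3007)²/18.3007 = 2.9125
  (39 − 22.6928)²/22.6928 = 11.7185
  (6 − 15.0065)²/15.0065 = 5.4055
  (39 − 31.6993)²/31.6993 = 1.6814
  (23 − 39.3072)²/39.3072 = 6.7653
  (35 − 25.9935)²/25.9935 = 3.1207
χ² = 2.9125 + 11.7185 + 5.4055 + 1.6814 + 6.7653 + 3.1207 = 31.604
df = (2−1)(3−1) = 2. Since 31.604 > 5.991, reject the null hypothesis of independence at α = 0.05.

31.604; reject H₀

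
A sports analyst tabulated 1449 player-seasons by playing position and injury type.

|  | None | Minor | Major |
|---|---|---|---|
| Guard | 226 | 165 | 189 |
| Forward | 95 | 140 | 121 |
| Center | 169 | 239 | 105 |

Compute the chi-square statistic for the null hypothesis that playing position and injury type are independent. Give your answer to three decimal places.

52.949

Row totals: 580, 356, 513. Column totals: 490, 544, 415. Grand total N = 1449.
Expected counts (row total × column total / N):
  Guard, None: 580×490/1449 = 196.1353
  Guard, Minor: 580×544/1449 = 217.7502
  Guard, Major: 580×415/1449 = 166.1146
  Forward, None: 356×490/1449 = 120.3865
  Forward, Minor: 356×544/1449 = 133.6536
  Forward, Major: 356×415/1449 = 101.9600
  Center, None: 513×490/1449 = 173.4783
  Center, Minor: 513×544/1449 = 192.5963
  Center, Major: 513×415/1449 = 146.9255
Contributions (O − E)²/E:
  (226 − 196.1353)²/196.1353 = 4.5474
  (165 − 217.7502)²/217.7502 = 12.7788
  (189 − 166.1146)²/166.1146 = 3.1529
  (95 − 120.3865)²/120.3865 = 5.3534
  (140 − 133.6536)²/133.6536 = 0.3014
  (121 − 101.9600)²/101.9600 = 3.5555
  (169 − 173.4783)²/173.4783 = 0.1156
  (239 − 192.5963)²/192.5963 = 11.1804
  (105 − 146.9255)²/146.9255 = 11.9635
χ² = 4.5474 + 12.7788 + 3.1529 + 5.3534 + 0.3014 + 3.5555 + 0.1156 + 11.1804 + 11.9635 = 52.949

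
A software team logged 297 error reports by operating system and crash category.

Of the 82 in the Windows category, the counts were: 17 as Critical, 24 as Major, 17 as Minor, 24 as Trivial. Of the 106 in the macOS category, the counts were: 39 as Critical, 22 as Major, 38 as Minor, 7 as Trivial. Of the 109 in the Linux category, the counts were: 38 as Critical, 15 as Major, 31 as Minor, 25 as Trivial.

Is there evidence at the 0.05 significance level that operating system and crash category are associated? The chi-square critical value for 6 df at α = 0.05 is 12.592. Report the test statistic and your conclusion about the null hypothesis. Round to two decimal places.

27.59; reject H₀

Row totals: 82, 106, 109. Column totals: 94, 61, 86, 56. Grand total N = 297.
Expected counts (row total × column total / N):
  Windows, Critical: 82×94/297 = 25.953
  Windows, Major: 82×61/297 = 16.842
  Windows, Minor: 82×86/297 = 23.744
  Windows, Trivial: 82×56/297 = 15.461
  macOS, Critical: 106×94/297 = 33.549
  macOS, Major: 106×61/297 = 21.771
  macOS, Minor: 106×86/297 = 30.694
  macOS, Trivial: 106×56/297 = 19.987
  Linux, Critical: 109×94/297 = 34.498
  Linux, Major: 109×61/297 = 22.387
  Linux, Minor: 109×86/297 = 31.562
  Linux, Trivial: 109×56/297 = 20.552
Contributions (O − E)²/E:
  (17 − 25.953)²/25.953 = 3.0885
  (24 − 16.842)²/16.842 = 3.0422
  (17 − 23.744)²/23.744 = 1.9155
  (24 − 15.461)²/15.461 = 4.7160
  (39 − 33.549)²/33.549 = 0.8857
  (22 − 21.771)²/21.771 = 0.0024
  (38 − 30.694)²/30.694 = 1.7390
  (7 − 19.987)²/19.987 = 8.4386
  (38 − 34.498)²/34.498 = 0.3555
  (15 − 22.387)²/22.387 = 2.4375
  (31 − 31.562)²/31.562 = 0.0100
  (25 − 20.552)²/20.552 = 0.9627
χ² = 3.0885 + 3.0422 + 1.9155 + 4.7160 + 0.8857 + 0.0024 + 1.7390 + 8.4386 + 0.3555 + 2.4375 + 0.0100 + 0.9627 = 27.59
df = (3−1)(4−1) = 6. Since 27.59 > 12.592, reject the null hypothesis of independence at α = 0.05.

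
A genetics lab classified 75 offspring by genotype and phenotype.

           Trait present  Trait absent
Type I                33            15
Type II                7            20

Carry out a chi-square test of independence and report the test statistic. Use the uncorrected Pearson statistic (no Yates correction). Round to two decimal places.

Row totals: 48, 27. Column totals: 40, 35. Grand total N = 75.
Expected counts (row total × column total / N):
  Type I, Trait present: 48×40/75 = 25.600
  Type I, Trait absent: 48×35/75 = 22.400
  Type II, Trait present: 27×40/75 = 14.400
  Type II, Trait absent: 27×35/75 = 12.600
Contributions (O − E)²/E:
  (33 − 25.600)²/25.600 = 2.1391
  (15 − 22.400)²/22.400 = 2.4446
  (7 − 14.400)²/14.400 = 3.8028
  (20 − 12.600)²/12.600 = 4.3460
χ² = 2.1391 + 2.4446 + 3.8028 + 4.3460 = 12.73

12.73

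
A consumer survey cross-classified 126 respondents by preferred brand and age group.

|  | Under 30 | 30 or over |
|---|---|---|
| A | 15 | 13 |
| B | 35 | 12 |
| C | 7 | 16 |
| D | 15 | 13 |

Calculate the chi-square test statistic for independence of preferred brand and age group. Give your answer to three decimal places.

Row totals: 28, 47, 23, 28. Column totals: 72, 54. Grand total N = 126.
Expected counts (row total × column total / N):
  A, Under 30: 28×72/126 = 16.0000
  A, 30 or over: 28×54/126 = 12.0000
  B, Under 30: 47×72/126 = 26.8571
  B, 30 or over: 47×54/126 = 20.1429
  C, Under 30: 23×72/126 = 13.1429
  C, 30 or over: 23×54/126 = 9.8571
  D, Under 30: 28×72/126 = 16.0000
  D, 30 or over: 28×54/126 = 12.0000
Contributions (O − E)²/E:
  (15 − 16.0000)²/16.0000 = 0.0625
  (13 − 12.0000)²/12.0000 = 0.0833
  (35 − 26.8571)²/26.8571 = 2.4689
  (12 − 20.1429)²/20.1429 = 3.2918
  (7 − 13.1429)²/13.1429 = 2.8711
  (16 − 9.8571)²/9.8571 = 3.8282
  (15 − 16.0000)²/16.0000 = 0.0625
  (13 − 12.0000)²/12.0000 = 0.0833
χ² = 0.0625 + 0.0833 + 2.4689 + 3.2918 + 2.8711 + 3.8282 + 0.0625 + 0.0833 = 12.752

12.752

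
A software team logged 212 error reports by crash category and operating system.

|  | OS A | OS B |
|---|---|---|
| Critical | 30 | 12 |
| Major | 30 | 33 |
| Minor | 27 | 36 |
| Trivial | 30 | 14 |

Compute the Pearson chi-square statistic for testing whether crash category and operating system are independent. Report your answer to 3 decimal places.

12.816

Row totals: 42, 63, 63, 44. Column totals: 117, 95. Grand total N = 212.
Expected counts (row total × column total / N):
  Critical, OS A: 42×117/212 = 23.1792
  Critical, OS B: 42×95/212 = 18.8208
  Major, OS A: 63×117/212 = 34.7689
  Major, OS B: 63×95/212 = 28.2311
  Minor, OS A: 63×117/212 = 34.7689
  Minor, OS B: 63×95/212 = 28.2311
  Trivial, OS A: 44×117/212 = 24.2830
  Trivial, OS B: 44×95/212 = 19.7170
Contributions (O − E)²/E:
  (30 − 23.1792)²/23.1792 = 2.0071
  (12 − 18.8208)²/18.8208 = 2.4719
  (30 − 34.7689)²/34.7689 = 0.6541
  (33 − 28.2311)²/28.2311 = 0.8056
  (27 − 34.7689)²/34.7689 = 1.7359
  (36 − 28.2311)²/28.2311 = 2.1379
  (30 − 24.2830)²/24.2830 = 1.3460
  (14 − 19.7170)²/19.7170 = 1.6577
χ² = 2.0071 + 2.4719 + 0.6541 + 0.8056 + 1.7359 + 2.1379 + 1.3460 + 1.6577 = 12.816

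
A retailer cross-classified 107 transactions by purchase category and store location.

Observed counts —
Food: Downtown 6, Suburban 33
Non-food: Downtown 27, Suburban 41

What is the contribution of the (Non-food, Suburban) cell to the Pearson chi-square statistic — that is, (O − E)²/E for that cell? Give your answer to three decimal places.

0.773

Row total (Non-food) = 68; column total (Suburban) = 74; N = 107.
Expected count E = 68 × 74 / 107 = 47.0280.
Contribution = (O − E)²/E = (41 − 47.0280)² / 47.0280 = 0.773.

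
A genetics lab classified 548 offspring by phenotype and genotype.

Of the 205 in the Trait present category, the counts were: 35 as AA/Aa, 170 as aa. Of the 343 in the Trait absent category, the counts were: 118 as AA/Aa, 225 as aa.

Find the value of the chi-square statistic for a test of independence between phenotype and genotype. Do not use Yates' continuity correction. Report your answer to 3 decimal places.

Row totals: 205, 343. Column totals: 153, 395. Grand total N = 548.
Expected counts (row total × column total / N):
  Trait present, AA/Aa: 205×153/548 = 57.2354
  Trait present, aa: 205×395/548 = 147.7646
  Trait absent, AA/Aa: 343×153/548 = 95.7646
  Trait absent, aa: 343×395/548 = 247.2354
Contributions (O − E)²/E:
  (35 − 57.2354)²/57.2354 = 8.6382
  (170 − 147.7646)²/147.7646 = 3.3460
  (118 − 95.7646)²/95.7646 = 5.1628
  (225 − 247.2354)²/247.2354 = 1.9998
χ² = 8.6382 + 3.3460 + 5.1628 + 1.9998 = 19.147

19.147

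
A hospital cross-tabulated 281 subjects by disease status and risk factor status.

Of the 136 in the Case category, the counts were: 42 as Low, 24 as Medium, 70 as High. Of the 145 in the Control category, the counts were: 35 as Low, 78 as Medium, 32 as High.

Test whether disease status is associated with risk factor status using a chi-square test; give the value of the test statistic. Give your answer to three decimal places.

43.137

Row totals: 136, 145. Column totals: 77, 102, 102. Grand total N = 281.
Expected counts (row total × column total / N):
  Case, Low: 136×77/281 = 37.2669
  Case, Medium: 136×102/281 = 49.3665
  Case, High: 136×102/281 = 49.3665
  Control, Low: 145×77/281 = 39.7331
  Control, Medium: 145×102/281 = 52.6335
  Control, High: 145×102/281 = 52.6335
Contributions (O − E)²/E:
  (42 − 37.2669)²/37.2669 = 0.6011
  (24 − 49.3665)²/49.3665 = 13.0343
  (70 − 49.3665)²/49.3665 = 8.6241
  (35 − 39.7331)²/39.7331 = 0.5638
  (78 − 52.6335)²/52.6335 = 12.2253
  (32 − 52.6335)²/52.6335 = 8.0888
χ² = 0.6011 + 13.0343 + 8.6241 + 0.5638 + 12.2253 + 8.0888 = 43.137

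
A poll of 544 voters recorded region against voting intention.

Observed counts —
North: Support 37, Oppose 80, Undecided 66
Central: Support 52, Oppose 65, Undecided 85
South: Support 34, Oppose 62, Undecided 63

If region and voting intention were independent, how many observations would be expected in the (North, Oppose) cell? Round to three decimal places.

69.634

Row total (North) = 183; column total (Oppose) = 207; grand total N = 544.
Expected count = (row total × column total) / N = 183 × 207 / 544 = 69.634.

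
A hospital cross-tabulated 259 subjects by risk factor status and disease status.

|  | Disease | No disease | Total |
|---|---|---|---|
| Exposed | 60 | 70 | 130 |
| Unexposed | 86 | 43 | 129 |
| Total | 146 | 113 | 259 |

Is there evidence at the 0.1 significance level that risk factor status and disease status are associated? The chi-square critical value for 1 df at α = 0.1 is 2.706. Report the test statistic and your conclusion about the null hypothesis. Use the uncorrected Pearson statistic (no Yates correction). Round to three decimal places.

Grand total N = 259.
Expected counts (row total × column total / N):
  Exposed, Disease: 130×146/259 = 73.2819
  Exposed, No disease: 130×113/259 = 56.7181
  Unexposed, Disease: 129×146/259 = 72.7181
  Unexposed, No disease: 129×113/259 = 56.2819
Contributions (O − E)²/E:
  (60 − 73.2819)²/73.2819 = 2.4073
  (70 − 56.7181)²/56.7181 = 3.1103
  (86 − 72.7181)²/72.7181 = 2.4259
  (43 − 56.2819)²/56.2819 = 3.1344
χ² = 2.4073 + 3.1103 + 2.4259 + 3.1344 = 11.078
df = (2−1)(2−1) = 1. Since 11.078 > 2.706, reject the null hypothesis of independence at α = 0.1.

11.078; reject H₀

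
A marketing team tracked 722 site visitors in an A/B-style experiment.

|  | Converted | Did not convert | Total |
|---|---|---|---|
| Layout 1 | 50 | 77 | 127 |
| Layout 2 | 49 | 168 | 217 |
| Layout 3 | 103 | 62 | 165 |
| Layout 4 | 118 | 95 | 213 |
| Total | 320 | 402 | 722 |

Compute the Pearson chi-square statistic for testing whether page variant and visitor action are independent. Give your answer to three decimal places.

Grand total N = 722.
Expected counts (row total × column total / N):
  Layout 1, Converted: 127×320/722 = 56.2881
  Layout 1, Did not convert: 127×402/722 = 70.7119
  Layout 2, Converted: 217×320/722 = 96.1773
  Layout 2, Did not convert: 217×402/722 = 120.8227
  Layout 3, Converted: 165×320/722 = 73.1302
  Layout 3, Did not convert: 165×402/722 = 91.8698
  Layout 4, Converted: 213×320/722 = 94.4044
  Layout 4, Did not convert: 213×402/722 = 118.5956
Contributions (O − E)²/E:
  (50 − 56.2881)²/56.2881 = 0.7025
  (77 − 70.7119)²/70.7119 = 0.5592
  (49 − 96.1773)²/96.1773 = 23.1416
  (168 − 120.8227)²/120.8227 = 18.4212
  (103 − 73.1302)²/73.1302 = 12.2002
  (62 − 91.8698)²/91.8698 = 9.7116
  (118 − 94.4044)²/94.4044 = 5.8975
  (95 − 118.5956)²/118.5956 = 4.6945
χ² = 0.7025 + 0.5592 + 23.1416 + 18.4212 + 12.2002 + 9.7116 + 5.8975 + 4.6945 = 75.328

75.328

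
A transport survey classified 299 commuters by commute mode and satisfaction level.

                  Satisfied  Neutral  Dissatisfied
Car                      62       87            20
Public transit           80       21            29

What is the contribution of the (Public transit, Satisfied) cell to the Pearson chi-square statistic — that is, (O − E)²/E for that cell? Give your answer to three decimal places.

Row total (Public transit) = 130; column total (Satisfied) = 142; N = 299.
Expected count E = 130 × 142 / 299 = 61.7391.
Contribution = (O − E)²/E = (80 − 61.7391)² / 61.7391 = 5.401.

5.401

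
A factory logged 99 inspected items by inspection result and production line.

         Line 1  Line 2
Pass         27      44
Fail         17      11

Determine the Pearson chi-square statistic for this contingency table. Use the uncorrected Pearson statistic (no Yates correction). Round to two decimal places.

4.19

Row totals: 71, 28. Column totals: 44, 55. Grand total N = 99.
Expected counts (row total × column total / N):
  Pass, Line 1: 71×44/99 = 31.556
  Pass, Line 2: 71×55/99 = 39.444
  Fail, Line 1: 28×44/99 = 12.444
  Fail, Line 2: 28×55/99 = 15.556
Contributions (O − E)²/E:
  (27 − 31.556)²/31.556 = 0.6578
  (44 − 39.444)²/39.444 = 0.5262
  (17 − 12.444)²/12.444 = 1.6680
  (11 − 15.556)²/15.556 = 1.3343
χ² = 0.6578 + 0.5262 + 1.6680 + 1.3343 = 4.19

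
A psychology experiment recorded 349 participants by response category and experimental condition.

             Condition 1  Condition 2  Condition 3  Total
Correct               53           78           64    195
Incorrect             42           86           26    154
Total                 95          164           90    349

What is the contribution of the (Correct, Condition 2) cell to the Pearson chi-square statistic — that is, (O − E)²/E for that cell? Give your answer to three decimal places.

Row total (Correct) = 195; column total (Condition 2) = 164; N = 349.
Expected count E = 195 × 164 / 349 = 91.6332.
Contribution = (O − E)²/E = (78 − 91.6332)² / 91.6332 = 2.028.

2.028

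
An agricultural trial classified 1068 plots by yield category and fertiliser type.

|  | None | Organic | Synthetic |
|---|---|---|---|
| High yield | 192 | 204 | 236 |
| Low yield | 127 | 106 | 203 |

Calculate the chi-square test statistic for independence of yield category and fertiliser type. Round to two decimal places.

11.11

Row totals: 632, 436. Column totals: 319, 310, 439. Grand total N = 1068.
Expected counts (row total × column total / N):
  High yield, None: 632×319/1068 = 188.772
  High yield, Organic: 632×310/1068 = 183.446
  High yield, Synthetic: 632×439/1068 = 259.783
  Low yield, None: 436×319/1068 = 130.228
  Low yield, Organic: 436×310/1068 = 126.554
  Low yield, Synthetic: 436×439/1068 = 179.217
Contributions (O − E)²/E:
  (192 − 188.772)²/188.772 = 0.0552
  (204 − 183.446)²/183.446 = 2.3029
  (236 − 259.783)²/259.783 = 2.1773
  (127 − 130.228)²/130.228 = 0.0800
  (106 − 126.554)²/126.554 = 3.3382
  (203 − 179.217)²/179.217 = 3.1561
χ² = 0.0552 + 2.3029 + 2.1773 + 0.0800 + 3.3382 + 3.1561 = 11.11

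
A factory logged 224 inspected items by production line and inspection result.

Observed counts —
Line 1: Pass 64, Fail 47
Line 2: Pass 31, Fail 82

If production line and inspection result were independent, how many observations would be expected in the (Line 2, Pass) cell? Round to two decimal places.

47.92

Row total (Line 2) = 113; column total (Pass) = 95; grand total N = 224.
Expected count = (row total × column total) / N = 113 × 95 / 224 = 47.92.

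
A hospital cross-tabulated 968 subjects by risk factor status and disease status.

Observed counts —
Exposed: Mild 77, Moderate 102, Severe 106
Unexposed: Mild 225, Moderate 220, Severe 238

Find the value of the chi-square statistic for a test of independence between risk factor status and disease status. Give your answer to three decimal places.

Row totals: 285, 683. Column totals: 302, 322, 344. Grand total N = 968.
Expected counts (row total × column total / N):
  Exposed, Mild: 285×302/968 = 88.9153
  Exposed, Moderate: 285×322/968 = 94.8037
  Exposed, Severe: 285×344/968 = 101.2810
  Unexposed, Mild: 683×302/968 = 213.0847
  Unexposed, Moderate: 683×322/968 = 227.1963
  Unexposed, Severe: 683×344/968 = 242.7190
Contributions (O − E)²/E:
  (77 − 88.9153)²/88.9153 = 1.5967
  (102 − 94.8037)²/94.8037 = 0.5463
  (106 − 101.2810)²/101.2810 = 0.2199
  (225 − 213.0847)²/213.0847 = 0.6663
  (220 − 227.1963)²/227.1963 = 0.2279
  (238 − 242.7190)²/242.7190 = 0.0917
χ² = 1.5967 + 0.5463 + 0.2199 + 0.6663 + 0.2279 + 0.0917 = 3.349

3.349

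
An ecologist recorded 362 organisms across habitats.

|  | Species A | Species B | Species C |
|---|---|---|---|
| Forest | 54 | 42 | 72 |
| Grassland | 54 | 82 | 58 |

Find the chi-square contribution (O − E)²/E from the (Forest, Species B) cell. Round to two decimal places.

Row total (Forest) = 168; column total (Species B) = 124; N = 362.
Expected count E = 168 × 124 / 362 = 57.547.
Contribution = (O − E)²/E = (42 − 57.547)² / 57.547 = 4.20.

4.20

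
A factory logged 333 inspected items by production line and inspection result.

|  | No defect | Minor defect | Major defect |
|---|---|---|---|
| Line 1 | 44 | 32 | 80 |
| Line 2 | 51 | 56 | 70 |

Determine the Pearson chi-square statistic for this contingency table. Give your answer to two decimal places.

6.43

Row totals: 156, 177. Column totals: 95, 88, 150. Grand total N = 333.
Expected counts (row total × column total / N):
  Line 1, No defect: 156×95/333 = 44.505
  Line 1, Minor defect: 156×88/333 = 41.225
  Line 1, Major defect: 156×150/333 = 70.270
  Line 2, No defect: 177×95/333 = 50.495
  Line 2, Minor defect: 177×88/333 = 46.775
  Line 2, Major defect: 177×150/333 = 79.730
Contributions (O − E)²/E:
  (44 − 44.505)²/44.505 = 0.0057
  (32 − 41.225)²/41.225 = 2.0643
  (80 − 70.270)²/70.270 = 1.3473
  (51 − 50.495)²/50.495 = 0.0051
  (56 − 46.775)²/46.775 = 1.8194
  (70 − 79.730)²/79.730 = 1.1874
χ² = 0.0057 + 2.0643 + 1.3473 + 0.0051 + 1.8194 + 1.1874 = 6.43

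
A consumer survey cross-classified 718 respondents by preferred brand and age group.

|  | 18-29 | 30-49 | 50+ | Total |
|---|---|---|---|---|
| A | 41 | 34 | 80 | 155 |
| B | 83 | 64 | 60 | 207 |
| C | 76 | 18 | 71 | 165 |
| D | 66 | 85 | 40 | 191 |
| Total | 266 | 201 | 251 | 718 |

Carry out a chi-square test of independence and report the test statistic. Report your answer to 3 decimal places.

75.838

Grand total N = 718.
Expected counts (row total × column total / N):
  A, 18-29: 155×266/718 = 57.4234
  A, 30-49: 155×201/718 = 43.3914
  A, 50+: 155×251/718 = 54.1852
  B, 18-29: 207×266/718 = 76.6880
  B, 30-49: 207×201/718 = 57.9485
  B, 50+: 207×251/718 = 72.3635
  C, 18-29: 165×266/718 = 61.1281
  C, 30-49: 165×201/718 = 46.1908
  C, 50+: 165×251/718 = 57.6811
  D, 18-29: 191×266/718 = 70.7604
  D, 30-49: 191×201/718 = 53.4694
  D, 50+: 191×251/718 = 66.7702
Contributions (O − E)²/E:
  (41 − 57.4234)²/57.4234 = 4.6972
  (34 − 43.3914)²/43.3914 = 2.0326
  (80 − 54.1852)²/54.1852 = 12.2986
  (83 − 76.6880)²/76.6880 = 0.5195
  (64 − 57.9485)²/57.9485 = 0.6320
  (60 − 72.3635)²/72.3635 = 2.1123
  (76 − 61.1281)²/61.1281 = 3.6182
  (18 − 46.1908)²/46.1908 = 17.2052
  (71 − 57.6811)²/57.6811 = 3.0754
  (66 − 70.7604)²/70.7604 = 0.3203
  (85 − 53.4694)²/53.4694 = 18.5934
  (40 − 66.7702)²/66.7702 = 10.7330
χ² = 4.6972 + 2.0326 + 12.2986 + 0.5195 + 0.6320 + 2.1123 + 3.6182 + 17.2052 + 3.0754 + 0.3203 + 18.5934 + 10.7330 = 75.838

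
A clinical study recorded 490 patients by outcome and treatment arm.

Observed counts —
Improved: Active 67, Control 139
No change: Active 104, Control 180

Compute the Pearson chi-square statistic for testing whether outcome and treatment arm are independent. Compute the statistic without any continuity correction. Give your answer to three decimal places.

Row totals: 206, 284. Column totals: 171, 319. Grand total N = 490.
Expected counts (row total × column total / N):
  Improved, Active: 206×171/490 = 71.8898
  Improved, Control: 206×319/490 = 134.1102
  No change, Active: 284×171/490 = 99.1102
  No change, Control: 284×319/490 = 184.8898
Contributions (O − E)²/E:
  (67 − 71.8898)²/71.8898 = 0.3326
  (139 − 134.1102)²/134.1102 = 0.1783
  (104 − 99.1102)²/99.1102 = 0.2412
  (180 − 184.8898)²/184.8898 = 0.1293
χ² = 0.3326 + 0.1783 + 0.2412 + 0.1293 = 0.881

0.881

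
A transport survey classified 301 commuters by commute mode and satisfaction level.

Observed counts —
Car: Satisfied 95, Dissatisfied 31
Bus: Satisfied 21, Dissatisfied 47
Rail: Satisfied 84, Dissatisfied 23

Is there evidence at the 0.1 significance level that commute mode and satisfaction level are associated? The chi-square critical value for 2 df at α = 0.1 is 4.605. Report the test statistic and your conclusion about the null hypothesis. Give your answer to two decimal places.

Row totals: 126, 68, 107. Column totals: 200, 101. Grand total N = 301.
Expected counts (row total × column total / N):
  Car, Satisfied: 126×200/301 = 83.721
  Car, Dissatisfied: 126×101/301 = 42.279
  Bus, Satisfied: 68×200/301 = 45.183
  Bus, Dissatisfied: 68×101/301 = 22.817
  Rail, Satisfied: 107×200/301 = 71.096
  Rail, Dissatisfied: 107×101/301 = 35.904
Contributions (O − E)²/E:
  (95 − 83.721)²/83.721 = 1.5195
  (31 − 42.279)²/42.279 = 3.0090
  (21 − 45.183)²/45.183 = 12.9433
  (47 − 22.817)²/22.817 = 25.6308
  (84 − 71.096)²/71.096 = 2.3421
  (23 − 35.904)²/35.904 = 4.6377
χ² = 1.5195 + 3.0090 + 12.9433 + 25.6308 + 2.3421 + 4.6377 = 50.08
df = (3−1)(2−1) = 2. Since 50.08 > 4.605, reject the null hypothesis of independence at α = 0.1.

50.08; reject H₀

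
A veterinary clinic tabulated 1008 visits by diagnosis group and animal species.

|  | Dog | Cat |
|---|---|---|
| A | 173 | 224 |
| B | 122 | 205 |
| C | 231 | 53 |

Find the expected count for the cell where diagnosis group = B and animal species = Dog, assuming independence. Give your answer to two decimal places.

170.64

Row total (B) = 327; column total (Dog) = 526; grand total N = 1008.
Expected count = (row total × column total) / N = 327 × 526 / 1008 = 170.64.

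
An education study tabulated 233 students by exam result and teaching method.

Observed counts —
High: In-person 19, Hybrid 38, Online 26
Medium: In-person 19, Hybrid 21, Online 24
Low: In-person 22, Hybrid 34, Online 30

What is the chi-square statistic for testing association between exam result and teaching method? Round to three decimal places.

2.591

Row totals: 83, 64, 86. Column totals: 60, 93, 80. Grand total N = 233.
Expected counts (row total × column total / N):
  High, In-person: 83×60/233 = 21.3734
  High, Hybrid: 83×93/233 = 33.1288
  High, Online: 83×80/233 = 28.4979
  Medium, In-person: 64×60/233 = 16.4807
  Medium, Hybrid: 64×93/233 = 25.5451
  Medium, Online: 64×80/233 = 21.9742
  Low, In-person: 86×60/233 = 22.1459
  Low, Hybrid: 86×93/233 = 34.3262
  Low, Online: 86×80/233 = 29.5279
Contributions (O − E)²/E:
  (19 − 21.3734)²/21.3734 = 0.2636
  (38 − 33.1288)²/33.1288 = 0.7163
  (26 − 28.4979)²/28.4979 = 0.2189
  (19 − 16.4807)²/16.4807 = 0.3851
  (21 − 25.5451)²/25.5451 = 0.8087
  (24 − 21.9742)²/21.9742 = 0.1868
  (22 − 22.1459)²/22.1459 = 0.0010
  (34 − 34.3262)²/34.3262 = 0.0031
  (30 − 29.5279)²/29.5279 = 0.0075
χ² = 0.2636 + 0.7163 + 0.2189 + 0.3851 + 0.8087 + 0.1868 + 0.0010 + 0.0031 + 0.0075 = 2.591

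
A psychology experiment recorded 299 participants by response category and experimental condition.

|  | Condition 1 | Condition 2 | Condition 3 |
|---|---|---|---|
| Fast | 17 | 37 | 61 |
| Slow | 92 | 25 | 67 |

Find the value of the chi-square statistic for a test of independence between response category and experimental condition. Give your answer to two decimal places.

40.44

Row totals: 115, 184. Column totals: 109, 62, 128. Grand total N = 299.
Expected counts (row total × column total / N):
  Fast, Condition 1: 115×109/299 = 41.923
  Fast, Condition 2: 115×62/299 = 23.846
  Fast, Condition 3: 115×128/299 = 49.231
  Slow, Condition 1: 184×109/299 = 67.077
  Slow, Condition 2: 184×62/299 = 38.154
  Slow, Condition 3: 184×128/299 = 78.769
Contributions (O − E)²/E:
  (17 − 41.923)²/41.923 = 14.8166
  (37 − 23.846)²/23.846 = 7.2560
  (61 − 49.231)²/49.231 = 2.8135
  (92 − 67.077)²/67.077 = 9.2603
  (25 − 38.154)²/38.154 = 4.5350
  (67 − 78.769)²/78.769 = 1.7584
χ² = 14.8166 + 7.2560 + 2.8135 + 9.2603 + 4.5350 + 1.7584 = 40.44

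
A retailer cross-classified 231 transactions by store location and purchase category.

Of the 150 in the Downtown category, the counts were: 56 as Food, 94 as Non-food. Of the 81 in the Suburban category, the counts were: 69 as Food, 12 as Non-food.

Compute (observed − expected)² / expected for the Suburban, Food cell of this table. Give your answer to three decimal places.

Row total (Suburban) = 81; column total (Food) = 125; N = 231.
Expected count E = 81 × 125 / 231 = 43.83117.
Contribution = (O − E)²/E = (69 − 43.83117)² / 43.83117 = 14.453.

14.453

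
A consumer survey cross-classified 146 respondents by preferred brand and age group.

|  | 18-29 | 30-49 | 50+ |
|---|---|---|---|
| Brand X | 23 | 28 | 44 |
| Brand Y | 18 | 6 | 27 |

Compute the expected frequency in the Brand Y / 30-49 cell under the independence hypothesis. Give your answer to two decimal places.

11.88

Row total (Brand Y) = 51; column total (30-49) = 34; grand total N = 146.
Expected count = (row total × column total) / N = 51 × 34 / 146 = 11.88.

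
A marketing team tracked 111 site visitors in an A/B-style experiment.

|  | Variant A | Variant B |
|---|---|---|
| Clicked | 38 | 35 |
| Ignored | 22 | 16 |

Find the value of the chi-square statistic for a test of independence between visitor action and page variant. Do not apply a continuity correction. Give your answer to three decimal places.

Row totals: 73, 38. Column totals: 60, 51. Grand total N = 111.
Expected counts (row total × column total / N):
  Clicked, Variant A: 73×60/111 = 39.4595
  Clicked, Variant B: 73×51/111 = 33.5405
  Ignored, Variant A: 38×60/111 = 20.5405
  Ignored, Variant B: 38×51/111 = 17.4595
Contributions (O − E)²/E:
  (38 − 39.4595)²/39.4595 = 0.0540
  (35 − 33.5405)²/33.5405 = 0.0635
  (22 − 20.5405)²/20.5405 = 0.1037
  (16 − 17.4595)²/17.4595 = 0.1220
χ² = 0.0540 + 0.0635 + 0.1037 + 0.1220 = 0.343

0.343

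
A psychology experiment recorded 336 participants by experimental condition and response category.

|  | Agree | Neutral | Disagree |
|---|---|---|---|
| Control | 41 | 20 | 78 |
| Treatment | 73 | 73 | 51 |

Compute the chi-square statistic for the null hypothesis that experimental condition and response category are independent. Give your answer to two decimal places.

35.90

Row totals: 139, 197. Column totals: 114, 93, 129. Grand total N = 336.
Expected counts (row total × column total / N):
  Control, Agree: 139×114/336 = 47.161
  Control, Neutral: 139×93/336 = 38.473
  Control, Disagree: 139×129/336 = 53.366
  Treatment, Agree: 197×114/336 = 66.839
  Treatment, Neutral: 197×93/336 = 54.527
  Treatment, Disagree: 197×129/336 = 75.634
Contributions (O − E)²/E:
  (41 − 47.161)²/47.161 = 0.8049
  (20 − 38.473)²/38.473 = 8.8699
  (78 − 53.366)²/53.366 = 11.3712
  (73 − 66.839)²/66.839 = 0.5679
  (73 − 54.527)²/54.527 = 6.2584
  (51 − 75.634)²/75.634 = 8.0233
χ² = 0.8049 + 8.8699 + 11.3712 + 0.5679 + 6.2584 + 8.0233 = 35.90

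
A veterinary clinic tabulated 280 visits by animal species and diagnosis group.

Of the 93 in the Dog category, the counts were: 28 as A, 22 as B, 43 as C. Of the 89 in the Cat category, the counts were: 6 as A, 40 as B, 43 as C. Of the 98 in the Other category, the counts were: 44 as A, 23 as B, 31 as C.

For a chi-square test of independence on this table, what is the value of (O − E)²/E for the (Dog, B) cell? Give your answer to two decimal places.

Row total (Dog) = 93; column total (B) = 85; N = 280.
Expected count E = 93 × 85 / 280 = 28.2321.
Contribution = (O − E)²/E = (22 − 28.2321)² / 28.2321 = 1.38.

1.38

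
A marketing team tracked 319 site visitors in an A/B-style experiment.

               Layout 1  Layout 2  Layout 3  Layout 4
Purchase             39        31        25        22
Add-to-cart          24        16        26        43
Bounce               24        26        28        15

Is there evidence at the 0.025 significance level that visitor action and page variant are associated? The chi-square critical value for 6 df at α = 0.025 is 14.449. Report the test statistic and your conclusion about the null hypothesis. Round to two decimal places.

Row totals: 117, 109, 93. Column totals: 87, 73, 79, 80. Grand total N = 319.
Expected counts (row total × column total / N):
  Purchase, Layout 1: 117×87/319 = 31.909
  Purchase, Layout 2: 117×73/319 = 26.774
  Purchase, Layout 3: 117×79/319 = 28.975
  Purchase, Layout 4: 117×80/319 = 29.342
  Add-to-cart, Layout 1: 109×87/319 = 29.727
  Add-to-cart, Layout 2: 109×73/319 = 24.944
  Add-to-cart, Layout 3: 109×79/319 = 26.994
  Add-to-cart, Layout 4: 109×80/319 = 27.335
  Bounce, Layout 1: 93×87/319 = 25.364
  Bounce, Layout 2: 93×73/319 = 21.282
  Bounce, Layout 3: 93×79/319 = 23.031
  Bounce, Layout 4: 93×80/319 = 23.323
Contributions (O − E)²/E:
  (39 − 31.909)²/31.909 = 1.5758
  (31 − 26.774)²/26.774 = 0.6670
  (25 − 28.975)²/28.975 = 0.5453
  (22 − 29.342)²/29.342 = 1.8371
  (24 − 29.727)²/29.727 = 1.1033
  (16 − 24.944)²/24.944 = 3.2070
  (26 − 26.994)²/26.994 = 0.0366
  (43 − 27.335)²/27.335 = 8.9772
  (24 − 25.364)²/25.364 = 0.0734
  (26 − 21.282)²/21.282 = 1.0459
  (28 − 23.031)²/23.031 = 1.0721
  (15 − 23.323)²/23.323 = 2.9701
χ² = 1.5758 + 0.6670 + 0.5453 + 1.8371 + 1.1033 + 3.2070 + 0.0366 + 8.9772 + 0.0734 + 1.0459 + 1.0721 + 2.9701 = 23.11
df = (3−1)(4−1) = 6. Since 23.11 > 14.449, reject the null hypothesis of independence at α = 0.025.

23.11; reject H₀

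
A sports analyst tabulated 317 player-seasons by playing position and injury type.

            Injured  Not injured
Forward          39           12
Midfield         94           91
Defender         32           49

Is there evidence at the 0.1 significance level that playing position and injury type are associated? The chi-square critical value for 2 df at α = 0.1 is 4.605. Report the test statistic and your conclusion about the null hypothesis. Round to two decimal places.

17.41; reject H₀

Row totals: 51, 185, 81. Column totals: 165, 152. Grand total N = 317.
Expected counts (row total × column total / N):
  Forward, Injured: 51×165/317 = 26.546
  Forward, Not injured: 51×152/317 = 24.454
  Midfield, Injured: 185×165/317 = 96.293
  Midfield, Not injured: 185×152/317 = 88.707
  Defender, Injured: 81×165/317 = 42.161
  Defender, Not injured: 81×152/317 = 38.839
Contributions (O − E)²/E:
  (39 − 26.546)²/26.546 = 5.8428
  (12 − 24.454)²/24.454 = 6.3426
  (94 − 96.293)²/96.293 = 0.0546
  (91 − 88.707)²/88.707 = 0.0593
  (32 − 42.161)²/42.161 = 2.4488
  (49 − 38.839)²/38.839 = 2.6583
χ² = 5.8428 + 6.3426 + 0.0546 + 0.0593 + 2.4488 + 2.6583 = 17.41
df = (3−1)(2−1) = 2. Since 17.41 > 4.605, reject the null hypothesis of independence at α = 0.1.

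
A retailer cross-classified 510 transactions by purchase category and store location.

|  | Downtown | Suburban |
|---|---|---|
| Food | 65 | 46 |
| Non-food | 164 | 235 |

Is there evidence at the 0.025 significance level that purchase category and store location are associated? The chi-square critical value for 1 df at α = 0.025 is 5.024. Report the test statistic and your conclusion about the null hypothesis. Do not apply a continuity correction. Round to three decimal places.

10.696; reject H₀

Row totals: 111, 399. Column totals: 229, 281. Grand total N = 510.
Expected counts (row total × column total / N):
  Food, Downtown: 111×229/510 = 49.8412
  Food, Suburban: 111×281/510 = 61.1588
  Non-food, Downtown: 399×229/510 = 179.1588
  Non-food, Suburban: 399×281/510 = 219.8412
Contributions (O − E)²/E:
  (65 − 49.8412)²/49.8412 = 4.6104
  (46 − 61.1588)²/61.1588 = 3.7573
  (164 − 179.1588)²/179.1588 = 1.2826
  (235 − 219.8412)²/219.8412 = 1.0453
χ² = 4.6104 + 3.7573 + 1.2826 + 1.0453 = 10.696
df = (2−1)(2−1) = 1. Since 10.696 > 5.024, reject the null hypothesis of independence at α = 0.025.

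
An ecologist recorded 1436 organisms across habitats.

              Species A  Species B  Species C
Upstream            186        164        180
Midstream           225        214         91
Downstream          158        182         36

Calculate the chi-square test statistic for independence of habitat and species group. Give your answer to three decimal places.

Row totals: 530, 530, 376. Column totals: 569, 560, 307. Grand total N = 1436.
Expected counts (row total × column total / N):
  Upstream, Species A: 530×569/1436 = 210.0070
  Upstream, Species B: 530×560/1436 = 206.6852
  Upstream, Species C: 530×307/1436 = 113.3078
  Midstream, Species A: 530×569/1436 = 210.0070
  Midstream, Species B: 530×560/1436 = 206.6852
  Midstream, Species C: 530×307/1436 = 113.3078
  Downstream, Species A: 376×569/1436 = 148.9861
  Downstream, Species B: 376×560/1436 = 146.6295
  Downstream, Species C: 376×307/1436 = 80.3844
Contributions (O − E)²/E:
  (186 − 210.0070)²/210.0070 = 2.7444
  (164 − 206.6852)²/206.6852 = 8.8155
  (180 − 113.3078)²/113.3078 = 39.2546
  (225 − 210.0070)²/210.0070 = 1.0704
  (214 − 206.6852)²/206.6852 = 0.2589
  (91 − 113.3078)²/113.3078 = 4.3919
  (158 − 148.9861)²/148.9861 = 0.5454
  (182 − 146.6295)²/146.6295 = 8.5322
  (36 − 80.3844)²/80.3844 = 24.5069
χ² = 2.7444 + 8.8155 + 39.2546 + 1.0704 + 0.2589 + 4.3919 + 0.5454 + 8.5322 + 24.5069 = 90.120

90.120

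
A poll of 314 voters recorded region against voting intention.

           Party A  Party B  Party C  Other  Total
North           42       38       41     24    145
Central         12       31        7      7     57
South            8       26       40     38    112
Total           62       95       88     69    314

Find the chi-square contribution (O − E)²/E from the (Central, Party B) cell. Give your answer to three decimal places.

Row total (Central) = 57; column total (Party B) = 95; N = 314.
Expected count E = 57 × 95 / 314 = 17.2452.
Contribution = (O − E)²/E = (31 − 17.2452)² / 17.2452 = 10.971.

10.971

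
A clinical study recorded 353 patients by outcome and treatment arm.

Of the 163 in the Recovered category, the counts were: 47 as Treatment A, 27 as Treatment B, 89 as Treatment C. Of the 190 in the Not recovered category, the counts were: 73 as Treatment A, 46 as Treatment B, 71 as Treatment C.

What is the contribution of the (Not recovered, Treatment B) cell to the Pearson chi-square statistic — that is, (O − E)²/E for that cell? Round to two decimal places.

1.15

Row total (Not recovered) = 190; column total (Treatment B) = 73; N = 353.
Expected count E = 190 × 73 / 353 = 39.292.
Contribution = (O − E)²/E = (46 − 39.292)² / 39.292 = 1.15.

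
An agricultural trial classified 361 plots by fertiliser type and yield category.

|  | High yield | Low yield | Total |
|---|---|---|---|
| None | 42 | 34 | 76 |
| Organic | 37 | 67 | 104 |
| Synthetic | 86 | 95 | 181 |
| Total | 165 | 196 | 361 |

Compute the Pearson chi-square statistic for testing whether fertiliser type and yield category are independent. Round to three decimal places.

7.336

Grand total N = 361.
Expected counts (row total × column total / N):
  None, High yield: 76×165/361 = 34.7368
  None, Low yield: 76×196/361 = 41.2632
  Organic, High yield: 104×165/361 = 47.5346
  Organic, Low yield: 104×196/361 = 56.4654
  Synthetic, High yield: 181×165/361 = 82.7285
  Synthetic, Low yield: 181×196/361 = 98.2715
Contributions (O − E)²/E:
  (42 − 34.7368)²/34.7368 = 1.5187
  (34 − 41.2632)²/41.2632 = 1.2785
  (37 − 47.5346)²/47.5346 = 2.3347
  (67 − 56.4654)²/56.4654 = 1.9654
  (86 − 82.7285)²/82.7285 = 0.1294
  (95 − 98.2715)²/98.2715 = 0.1089
χ² = 1.5187 + 1.2785 + 2.3347 + 1.9654 + 0.1294 + 0.1089 = 7.336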